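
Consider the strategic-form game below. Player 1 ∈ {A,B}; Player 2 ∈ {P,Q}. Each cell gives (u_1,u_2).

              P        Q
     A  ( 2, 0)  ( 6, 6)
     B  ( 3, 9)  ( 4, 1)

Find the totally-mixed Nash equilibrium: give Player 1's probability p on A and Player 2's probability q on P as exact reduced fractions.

P1 indiff ⇒ q·2+(1-q)·6 = q·3+(1-q)·4 ⇒ q(-1) = (1-q)(-2) ⇒ q = 2/3
P2 indiff ⇒ p·0+(1-p)·9 = p·6+(1-p)·1 ⇒ p(-6) = (1-p)(-8) ⇒ p = 4/7

p=4/7, q=2/3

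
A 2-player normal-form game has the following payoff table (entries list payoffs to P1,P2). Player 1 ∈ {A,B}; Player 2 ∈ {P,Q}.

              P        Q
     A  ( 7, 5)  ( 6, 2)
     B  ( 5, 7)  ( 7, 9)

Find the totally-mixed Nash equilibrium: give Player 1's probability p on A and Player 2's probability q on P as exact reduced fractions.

P1 indiff ⇒ q·7+(1-q)·6 = q·5+(1-q)·7 ⇒ q(2) = (1-q)(1) ⇒ q = 1/3
P2 indiff ⇒ p·5+(1-p)·7 = p·2+(1-p)·9 ⇒ p(3) = (1-p)(2) ⇒ p = 2/5

P1 mixes 2/5 on A; P2 mixes 1/3 on P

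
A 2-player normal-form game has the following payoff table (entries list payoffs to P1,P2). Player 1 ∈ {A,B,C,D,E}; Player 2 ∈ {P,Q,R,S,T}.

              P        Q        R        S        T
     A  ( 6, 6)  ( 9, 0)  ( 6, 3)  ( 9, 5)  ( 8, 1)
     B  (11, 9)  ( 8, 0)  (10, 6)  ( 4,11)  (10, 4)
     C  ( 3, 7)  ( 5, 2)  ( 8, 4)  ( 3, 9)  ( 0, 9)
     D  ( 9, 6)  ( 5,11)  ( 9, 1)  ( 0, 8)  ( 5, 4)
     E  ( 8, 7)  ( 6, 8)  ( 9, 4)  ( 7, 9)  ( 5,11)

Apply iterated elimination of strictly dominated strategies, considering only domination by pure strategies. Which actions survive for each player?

Remaining: P1:{A,B,E} P2:{P,S,T}

P1 drop C (B beats it: P:11>3 Q:8>5 R:10>8 S:4>3 T:10>0)
P1 drop D (B beats it: P:11>9 Q:8>5 R:10>9 S:4>0 T:10>5)
P2 drop Q (S beats it: A:5>0 B:11>0 E:9>8)
P2 drop R (P beats it: A:6>3 B:9>6 E:7>4)
P1→{A,B,E} P2→{P,S,T}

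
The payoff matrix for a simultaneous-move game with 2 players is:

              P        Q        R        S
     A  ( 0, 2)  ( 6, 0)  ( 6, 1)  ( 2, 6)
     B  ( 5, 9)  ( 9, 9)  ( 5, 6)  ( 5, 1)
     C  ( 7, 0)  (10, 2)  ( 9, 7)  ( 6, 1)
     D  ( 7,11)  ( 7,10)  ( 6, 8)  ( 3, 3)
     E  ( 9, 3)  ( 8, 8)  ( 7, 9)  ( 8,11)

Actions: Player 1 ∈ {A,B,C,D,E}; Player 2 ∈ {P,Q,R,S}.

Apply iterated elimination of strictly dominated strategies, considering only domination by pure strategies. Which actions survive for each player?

IESDS → P1:{C,E} P2:{R,S}

P1 drop A (C beats it: P:7>0 Q:10>6 R:9>6 S:6>2)
P1 drop B (C beats it: P:7>5 Q:10>9 R:9>5 S:6>5)
P1 drop D (E beats it: P:9>7 Q:8>7 R:7>6 S:8>3)
P2 drop P (Q beats it: C:2>0 E:8>3)
P2 drop Q (R beats it: C:7>2 E:9>8)
P1→{C,E} P2→{R,S}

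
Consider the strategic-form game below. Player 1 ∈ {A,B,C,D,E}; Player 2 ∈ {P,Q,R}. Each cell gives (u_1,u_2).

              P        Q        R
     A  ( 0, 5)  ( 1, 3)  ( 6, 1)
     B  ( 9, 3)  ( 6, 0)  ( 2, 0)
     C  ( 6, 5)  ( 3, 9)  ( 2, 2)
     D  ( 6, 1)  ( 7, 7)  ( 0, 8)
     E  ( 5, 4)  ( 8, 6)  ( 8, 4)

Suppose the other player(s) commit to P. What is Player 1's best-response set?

P1 best: {B}

u_1(A vs P) = 0
u_1(B vs P) = 9
u_1(C vs P) = 6
u_1(D vs P) = 6
u_1(E vs P) = 5
max payoff 9 at {B}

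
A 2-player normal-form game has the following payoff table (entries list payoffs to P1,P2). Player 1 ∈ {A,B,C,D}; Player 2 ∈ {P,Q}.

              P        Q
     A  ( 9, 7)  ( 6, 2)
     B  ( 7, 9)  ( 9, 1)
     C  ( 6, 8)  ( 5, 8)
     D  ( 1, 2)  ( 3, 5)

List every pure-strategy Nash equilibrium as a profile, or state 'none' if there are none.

PSNE = {(A,P)}

(A,P): NE
(A,Q): not NE [P1→B gives 9>6; P2→P gives 7>2]
(B,P): not NE [P1→A gives 9>7]
(B,Q): not NE [P2→P gives 9>1]
(C,P): not NE [P1→A gives 9>6]
(C,Q): not NE [P1→B gives 9>5]
(D,P): not NE [P1→A gives 9>1; P2→Q gives 5>2]
(D,Q): not NE [P1→B gives 9>3]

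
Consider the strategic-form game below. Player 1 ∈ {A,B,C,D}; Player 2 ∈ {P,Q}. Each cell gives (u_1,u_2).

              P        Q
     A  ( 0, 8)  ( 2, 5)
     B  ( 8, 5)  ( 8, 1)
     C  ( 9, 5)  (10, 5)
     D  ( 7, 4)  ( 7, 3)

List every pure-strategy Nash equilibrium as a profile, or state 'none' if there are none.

NE set: (C,P), (C,Q)

(A,P): not NE [P1→C gives 9>0]
(A,Q): not NE [P1→C gives 10>2; P2→P gives 8>5]
(B,P): not NE [P1→C gives 9>8]
(B,Q): not NE [P1→C gives 10>8; P2→P gives 5>1]
(C,P): NE
(C,Q): NE
(D,P): not NE [P1→C gives 9>7]
(D,Q): not NE [P1→C gives 10>7; P2→P gives 4>3]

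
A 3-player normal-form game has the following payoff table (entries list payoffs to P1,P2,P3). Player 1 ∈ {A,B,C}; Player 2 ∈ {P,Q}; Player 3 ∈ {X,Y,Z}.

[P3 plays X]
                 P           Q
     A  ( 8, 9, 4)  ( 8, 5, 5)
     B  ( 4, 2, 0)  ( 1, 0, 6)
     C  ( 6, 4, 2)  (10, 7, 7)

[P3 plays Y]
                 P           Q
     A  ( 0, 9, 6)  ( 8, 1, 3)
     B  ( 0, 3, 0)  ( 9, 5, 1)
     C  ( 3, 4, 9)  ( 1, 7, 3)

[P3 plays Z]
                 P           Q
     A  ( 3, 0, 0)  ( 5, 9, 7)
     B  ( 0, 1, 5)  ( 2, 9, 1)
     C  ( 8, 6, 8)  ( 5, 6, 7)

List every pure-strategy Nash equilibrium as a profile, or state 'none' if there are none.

PSNE = {(A,Q,Z), (C,Q,X), (C,Q,Z)}

(A,P,X): not NE [P3→Y gives 6>4]
(A,P,Y): not NE [P1→C gives 3>0]
(A,P,Z): not NE [P1→C gives 8>3; P2→Q gives 9>0; P3→Y gives 6>0]
(A,Q,X): not NE [P1→C gives 10>8; P2→P gives 9>5; P3→Z gives 7>5]
(A,Q,Y): not NE [P1→B gives 9>8; P2→P gives 9>1; P3→Z gives 7>3]
(A,Q,Z): NE
(B,P,X): not NE [P1→A gives 8>4; P3→Z gives 5>0]
(B,P,Y): not NE [P1→C gives 3>0; P2→Q gives 5>3; P3→Z gives 5>0]
(B,P,Z): not NE [P1→C gives 8>0; P2→Q gives 9>1]
(B,Q,X): not NE [P1→C gives 10>1; P2→P gives 2>0]
(B,Q,Y): not NE [P3→X gives 6>1]
(B,Q,Z): not NE [P1→C gives 5>2; P3→X gives 6>1]
(C,P,X): not NE [P1→A gives 8>6; P2→Q gives 7>4; P3→Y gives 9>2]
(C,P,Y): not NE [P2→Q gives 7>4]
(C,P,Z): not NE [P3→Y gives 9>8]
(C,Q,X): NE
(C,Q,Y): not NE [P1→B gives 9>1; P3→Z gives 7>3]
(C,Q,Z): NE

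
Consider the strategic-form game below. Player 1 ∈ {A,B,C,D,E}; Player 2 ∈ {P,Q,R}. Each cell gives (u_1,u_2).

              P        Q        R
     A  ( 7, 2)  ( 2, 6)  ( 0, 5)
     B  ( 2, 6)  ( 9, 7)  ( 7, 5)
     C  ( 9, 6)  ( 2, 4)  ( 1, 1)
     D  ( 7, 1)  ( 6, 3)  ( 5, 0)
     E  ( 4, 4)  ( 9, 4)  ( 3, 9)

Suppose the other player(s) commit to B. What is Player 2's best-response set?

P2 best: {Q}

u_2(P vs B) = 6
u_2(Q vs B) = 7
u_2(R vs B) = 5
max payoff 7 at {Q}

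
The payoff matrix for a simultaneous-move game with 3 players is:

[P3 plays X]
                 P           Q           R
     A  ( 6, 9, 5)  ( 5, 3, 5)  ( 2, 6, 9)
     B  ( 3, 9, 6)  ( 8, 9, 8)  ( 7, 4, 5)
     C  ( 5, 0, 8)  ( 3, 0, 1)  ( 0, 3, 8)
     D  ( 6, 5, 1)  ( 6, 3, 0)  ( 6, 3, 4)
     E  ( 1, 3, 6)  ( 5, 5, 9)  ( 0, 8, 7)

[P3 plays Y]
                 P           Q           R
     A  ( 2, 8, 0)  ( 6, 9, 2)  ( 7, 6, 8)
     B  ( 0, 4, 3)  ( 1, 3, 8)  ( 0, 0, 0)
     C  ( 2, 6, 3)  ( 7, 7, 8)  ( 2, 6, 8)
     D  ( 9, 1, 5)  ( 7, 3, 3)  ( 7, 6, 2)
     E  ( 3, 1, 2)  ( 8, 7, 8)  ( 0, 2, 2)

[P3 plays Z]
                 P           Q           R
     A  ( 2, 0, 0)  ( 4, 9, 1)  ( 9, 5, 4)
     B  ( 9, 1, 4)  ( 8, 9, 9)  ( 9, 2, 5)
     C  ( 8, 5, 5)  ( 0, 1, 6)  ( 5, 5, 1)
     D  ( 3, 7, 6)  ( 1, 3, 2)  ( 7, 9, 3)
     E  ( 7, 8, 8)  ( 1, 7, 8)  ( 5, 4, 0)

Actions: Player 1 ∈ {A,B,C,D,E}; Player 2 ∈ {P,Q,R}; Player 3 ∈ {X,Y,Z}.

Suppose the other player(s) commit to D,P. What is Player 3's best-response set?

u_3(X vs D,P) = 1
u_3(Y vs D,P) = 5
u_3(Z vs D,P) = 6
max payoff 6 at {Z}

BR_3 = {Z}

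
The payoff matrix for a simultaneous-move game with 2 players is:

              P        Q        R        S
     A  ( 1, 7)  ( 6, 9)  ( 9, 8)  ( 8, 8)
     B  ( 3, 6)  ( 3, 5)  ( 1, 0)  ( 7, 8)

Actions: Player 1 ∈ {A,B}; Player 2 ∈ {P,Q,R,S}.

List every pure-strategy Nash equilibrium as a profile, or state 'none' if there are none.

Nash profiles: (A,Q)

(A,P): not NE [P1→B gives 3>1; P2→Q gives 9>7]
(A,Q): NE
(A,R): not NE [P2→Q gives 9>8]
(A,S): not NE [P2→Q gives 9>8]
(B,P): not NE [P2→S gives 8>6]
(B,Q): not NE [P1→A gives 6>3; P2→S gives 8>5]
(B,R): not NE [P1→A gives 9>1; P2→S gives 8>0]
(B,S): not NE [P1→A gives 8>7]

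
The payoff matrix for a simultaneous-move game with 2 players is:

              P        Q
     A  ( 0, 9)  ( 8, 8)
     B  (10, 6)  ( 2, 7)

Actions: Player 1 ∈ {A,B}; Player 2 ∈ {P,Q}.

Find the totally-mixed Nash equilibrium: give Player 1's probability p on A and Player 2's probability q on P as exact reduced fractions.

p=1/2, q=3/8

P1 indiff ⇒ q·0+(1-q)·8 = q·10+(1-q)·2 ⇒ q(-10) = (1-q)(-6) ⇒ q = 3/8
P2 indiff ⇒ p·9+(1-p)·6 = p·8+(1-p)·7 ⇒ p(1) = (1-p)(1) ⇒ p = 1/2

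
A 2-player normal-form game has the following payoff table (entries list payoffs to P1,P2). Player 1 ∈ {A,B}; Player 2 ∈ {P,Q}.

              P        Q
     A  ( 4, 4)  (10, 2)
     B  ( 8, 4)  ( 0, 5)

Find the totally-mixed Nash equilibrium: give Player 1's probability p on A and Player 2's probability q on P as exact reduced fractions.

P1 indiff ⇒ q·4+(1-q)·10 = q·8+(1-q)·0 ⇒ q(-4) = (1-q)(-10) ⇒ q = 5/7
P2 indiff ⇒ p·4+(1-p)·4 = p·2+(1-p)·5 ⇒ p(2) = (1-p)(1) ⇒ p = 1/3

p=1/3, q=5/7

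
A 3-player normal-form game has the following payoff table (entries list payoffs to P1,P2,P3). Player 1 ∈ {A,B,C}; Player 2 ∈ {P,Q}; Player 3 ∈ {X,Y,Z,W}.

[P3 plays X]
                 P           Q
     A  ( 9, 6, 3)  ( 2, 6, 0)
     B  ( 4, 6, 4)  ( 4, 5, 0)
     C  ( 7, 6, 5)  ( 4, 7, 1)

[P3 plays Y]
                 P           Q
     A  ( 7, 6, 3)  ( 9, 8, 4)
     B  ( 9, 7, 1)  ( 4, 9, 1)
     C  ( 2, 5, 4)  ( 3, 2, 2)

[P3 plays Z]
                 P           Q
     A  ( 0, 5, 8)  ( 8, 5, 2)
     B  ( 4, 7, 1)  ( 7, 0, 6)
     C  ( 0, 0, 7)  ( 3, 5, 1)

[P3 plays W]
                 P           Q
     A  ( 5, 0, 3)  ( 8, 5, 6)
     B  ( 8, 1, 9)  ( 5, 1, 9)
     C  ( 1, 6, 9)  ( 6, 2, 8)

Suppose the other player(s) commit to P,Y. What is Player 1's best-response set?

u_1(A vs P,Y) = 7
u_1(B vs P,Y) = 9
u_1(C vs P,Y) = 2
max payoff 9 at {B}

argmax u_1 = {B}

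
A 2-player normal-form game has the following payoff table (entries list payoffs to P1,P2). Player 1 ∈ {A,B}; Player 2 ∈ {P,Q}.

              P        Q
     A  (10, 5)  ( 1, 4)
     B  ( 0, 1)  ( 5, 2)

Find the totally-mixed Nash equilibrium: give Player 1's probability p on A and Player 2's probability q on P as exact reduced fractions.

P1 indiff ⇒ q·10+(1-q)·1 = q·0+(1-q)·5 ⇒ q(10) = (1-q)(4) ⇒ q = 2/7
P2 indiff ⇒ p·5+(1-p)·1 = p·4+(1-p)·2 ⇒ p(1) = (1-p)(1) ⇒ p = 1/2

(p,q) = (1/2, 2/7)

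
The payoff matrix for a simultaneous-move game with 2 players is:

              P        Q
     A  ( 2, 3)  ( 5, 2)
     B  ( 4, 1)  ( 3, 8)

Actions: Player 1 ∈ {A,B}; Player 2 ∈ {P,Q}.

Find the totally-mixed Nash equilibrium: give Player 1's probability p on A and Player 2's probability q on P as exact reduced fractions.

(p,q) = (7/8, 1/2)

P1 indiff ⇒ q·2+(1-q)·5 = q·4+(1-q)·3 ⇒ q(-2) = (1-q)(-2) ⇒ q = 1/2
P2 indiff ⇒ p·3+(1-p)·1 = p·2+(1-p)·8 ⇒ p(1) = (1-p)(7) ⇒ p = 7/8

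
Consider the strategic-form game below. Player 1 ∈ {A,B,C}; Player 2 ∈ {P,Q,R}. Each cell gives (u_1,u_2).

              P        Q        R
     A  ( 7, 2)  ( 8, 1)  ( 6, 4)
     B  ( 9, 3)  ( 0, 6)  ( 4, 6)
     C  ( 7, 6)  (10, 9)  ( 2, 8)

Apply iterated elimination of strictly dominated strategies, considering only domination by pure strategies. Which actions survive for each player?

P2 drop P (R beats it: A:4>2 B:6>3 C:8>6)
P1 drop B (A beats it: Q:8>0 R:6>4)
P1→{A,C} P2→{Q,R}

Remaining: P1:{A,C} P2:{Q,R}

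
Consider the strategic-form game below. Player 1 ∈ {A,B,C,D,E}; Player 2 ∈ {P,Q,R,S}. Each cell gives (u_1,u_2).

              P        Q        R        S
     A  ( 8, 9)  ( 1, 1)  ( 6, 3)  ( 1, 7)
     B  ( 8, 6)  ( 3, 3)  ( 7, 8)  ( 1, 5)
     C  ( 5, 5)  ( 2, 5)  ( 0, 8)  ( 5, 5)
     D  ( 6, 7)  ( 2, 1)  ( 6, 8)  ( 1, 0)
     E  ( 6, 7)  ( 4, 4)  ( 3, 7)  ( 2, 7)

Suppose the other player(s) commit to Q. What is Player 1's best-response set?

u_1(A vs Q) = 1
u_1(B vs Q) = 3
u_1(C vs Q) = 2
u_1(D vs Q) = 2
u_1(E vs Q) = 4
max payoff 4 at {E}

argmax u_1 = {E}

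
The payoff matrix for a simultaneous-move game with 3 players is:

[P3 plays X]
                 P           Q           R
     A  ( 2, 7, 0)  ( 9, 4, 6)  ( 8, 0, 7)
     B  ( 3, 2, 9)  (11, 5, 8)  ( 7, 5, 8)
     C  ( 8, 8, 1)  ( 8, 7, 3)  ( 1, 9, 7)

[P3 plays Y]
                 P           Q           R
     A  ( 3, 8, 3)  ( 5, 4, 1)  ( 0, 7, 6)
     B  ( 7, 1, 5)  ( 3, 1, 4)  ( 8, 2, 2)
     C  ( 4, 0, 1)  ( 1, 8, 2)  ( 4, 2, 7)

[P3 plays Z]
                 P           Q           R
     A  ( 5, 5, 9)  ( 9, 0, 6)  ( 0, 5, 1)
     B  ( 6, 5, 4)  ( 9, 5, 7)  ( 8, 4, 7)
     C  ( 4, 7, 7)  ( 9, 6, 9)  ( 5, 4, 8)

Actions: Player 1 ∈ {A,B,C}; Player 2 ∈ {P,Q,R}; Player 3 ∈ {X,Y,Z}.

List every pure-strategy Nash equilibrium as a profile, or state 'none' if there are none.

(A,P,X): not NE [P1→C gives 8>2; P3→Z gives 9>0]
(A,P,Y): not NE [P1→B gives 7>3; P3→Z gives 9>3]
(A,P,Z): not NE [P1→B gives 6>5]
(A,Q,X): not NE [P1→B gives 11>9; P2→P gives 7>4]
(A,Q,Y): not NE [P2→P gives 8>4; P3→Z gives 6>1]
(A,Q,Z): not NE [P2→R gives 5>0]
(A,R,X): not NE [P2→P gives 7>0]
(A,R,Y): not NE [P1→B gives 8>0; P2→P gives 8>7; P3→X gives 7>6]
(A,R,Z): not NE [P1→B gives 8>0; P3→X gives 7>1]
(B,P,X): not NE [P1→C gives 8>3; P2→R gives 5>2]
(B,P,Y): not NE [P2→R gives 2>1; P3→X gives 9>5]
(B,P,Z): not NE [P3→X gives 9>4]
(B,Q,X): NE
(B,Q,Y): not NE [P1→A gives 5>3; P2→R gives 2>1; P3→X gives 8>4]
(B,Q,Z): not NE [P3→X gives 8>7]
(B,R,X): not NE [P1→A gives 8>7]
(B,R,Y): not NE [P3→X gives 8>2]
(B,R,Z): not NE [P2→Q gives 5>4; P3→X gives 8>7]
(C,P,X): not NE [P2→R gives 9>8; P3→Z gives 7>1]
(C,P,Y): not NE [P1→B gives 7>4; P2→Q gives 8>0; P3→Z gives 7>1]
(C,P,Z): not NE [P1→B gives 6>4]
(C,Q,X): not NE [P1→B gives 11>8; P2→R gives 9>7; P3→Z gives 9>3]
(C,Q,Y): not NE [P1→A gives 5>1; P3→Z gives 9>2]
(C,Q,Z): not NE [P2→P gives 7>6]
(C,R,X): not NE [P1→A gives 8>1; P3→Z gives 8>7]
(C,R,Y): not NE [P1→B gives 8>4; P2→Q gives 8>2; P3→Z gives 8>7]
(C,R,Z): not NE [P1→B gives 8>5; P2→P gives 7>4]

Nash profiles: (B,Q,X)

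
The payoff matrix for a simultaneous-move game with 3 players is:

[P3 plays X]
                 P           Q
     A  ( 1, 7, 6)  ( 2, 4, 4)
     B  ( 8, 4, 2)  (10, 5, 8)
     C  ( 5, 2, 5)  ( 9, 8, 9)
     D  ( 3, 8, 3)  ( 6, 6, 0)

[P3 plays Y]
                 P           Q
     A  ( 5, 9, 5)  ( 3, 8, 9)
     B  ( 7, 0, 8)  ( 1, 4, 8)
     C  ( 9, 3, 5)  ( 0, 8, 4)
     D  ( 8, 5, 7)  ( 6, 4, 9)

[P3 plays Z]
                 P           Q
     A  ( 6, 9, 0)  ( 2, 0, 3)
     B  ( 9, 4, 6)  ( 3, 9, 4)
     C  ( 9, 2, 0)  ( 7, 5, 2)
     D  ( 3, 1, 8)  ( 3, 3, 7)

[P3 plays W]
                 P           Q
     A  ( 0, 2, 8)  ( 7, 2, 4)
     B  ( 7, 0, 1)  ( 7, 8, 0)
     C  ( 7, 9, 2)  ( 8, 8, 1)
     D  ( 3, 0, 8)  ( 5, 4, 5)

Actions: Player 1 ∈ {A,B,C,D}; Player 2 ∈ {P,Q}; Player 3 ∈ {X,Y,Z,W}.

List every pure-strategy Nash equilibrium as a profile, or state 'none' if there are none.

PSNE = {(B,Q,X)}

(A,P,X): not NE [P1→B gives 8>1; P3→W gives 8>6]
(A,P,Y): not NE [P1→C gives 9>5; P3→W gives 8>5]
(A,P,Z): not NE [P1→C gives 9>6; P3→W gives 8>0]
(A,P,W): not NE [P1→C gives 7>0]
(A,Q,X): not NE [P1→B gives 10>2; P2→P gives 7>4; P3→Y gives 9>4]
(A,Q,Y): not NE [P1→D gives 6>3; P2→P gives 9>8]
(A,Q,Z): not NE [P1→C gives 7>2; P2→P gives 9>0; P3→Y gives 9>3]
(A,Q,W): not NE [P1→C gives 8>7; P3→Y gives 9>4]
(B,P,X): not NE [P2→Q gives 5>4; P3→Y gives 8>2]
(B,P,Y): not NE [P1→C gives 9>7; P2→Q gives 4>0]
(B,P,Z): not NE [P2→Q gives 9>4; P3→Y gives 8>6]
(B,P,W): not NE [P2→Q gives 8>0; P3→Y gives 8>1]
(B,Q,X): NE
(B,Q,Y): not NE [P1→D gives 6>1]
(B,Q,Z): not NE [P1→C gives 7>3; P3→Y gives 8>4]
(B,Q,W): not NE [P1→C gives 8>7; P3→Y gives 8>0]
(C,P,X): not NE [P1→B gives 8>5; P2→Q gives 8>2]
(C,P,Y): not NE [P2→Q gives 8>3]
(C,P,Z): not NE [P2→Q gives 5>2; P3→Y gives 5>0]
(C,P,W): not NE [P3→Y gives 5>2]
(C,Q,X): not NE [P1→B gives 10>9]
(C,Q,Y): not NE [P1→D gives 6>0; P3→X gives 9>4]
(C,Q,Z): not NE [P3→X gives 9>2]
(C,Q,W): not NE [P2→P gives 9>8; P3→X gives 9>1]
(D,P,X): not NE [P1→B gives 8>3; P3→W gives 8>3]
(D,P,Y): not NE [P1→C gives 9>8; P3→W gives 8>7]
(D,P,Z): not NE [P1→C gives 9>3; P2→Q gives 3>1]
(D,P,W): not NE [P1→C gives 7>3; P2→Q gives 4>0]
(D,Q,X): not NE [P1→B gives 10>6; P2→P gives 8>6; P3→Y gives 9>0]
(D,Q,Y): not NE [P2→P gives 5>4]
(D,Q,Z): not NE [P1→C gives 7>3; P3→Y gives 9>7]
(D,Q,W): not NE [P1→C gives 8>5; P3→Y gives 9>5]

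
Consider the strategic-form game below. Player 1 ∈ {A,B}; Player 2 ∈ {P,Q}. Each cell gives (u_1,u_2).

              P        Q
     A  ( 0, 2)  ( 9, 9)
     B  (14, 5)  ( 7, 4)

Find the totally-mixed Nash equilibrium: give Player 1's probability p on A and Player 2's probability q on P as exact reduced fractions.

P1 mixes 1/8 on A; P2 mixes 1/8 on P

P1 indiff ⇒ q·0+(1-q)·9 = q·14+(1-q)·7 ⇒ q(-14) = (1-q)(-2) ⇒ q = 1/8
P2 indiff ⇒ p·2+(1-p)·5 = p·9+(1-p)·4 ⇒ p(-7) = (1-p)(-1) ⇒ p = 1/8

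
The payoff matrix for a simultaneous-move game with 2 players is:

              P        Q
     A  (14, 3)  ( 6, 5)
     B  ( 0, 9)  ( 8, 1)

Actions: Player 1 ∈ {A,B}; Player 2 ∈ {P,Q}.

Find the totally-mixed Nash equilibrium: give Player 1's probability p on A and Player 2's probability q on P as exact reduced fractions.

P1 indiff ⇒ q·14+(1-q)·6 = q·0+(1-q)·8 ⇒ q(14) = (1-q)(2) ⇒ q = 1/8
P2 indiff ⇒ p·3+(1-p)·9 = p·5+(1-p)·1 ⇒ p(-2) = (1-p)(-8) ⇒ p = 4/5

P1 mixes 4/5 on A; P2 mixes 1/8 on P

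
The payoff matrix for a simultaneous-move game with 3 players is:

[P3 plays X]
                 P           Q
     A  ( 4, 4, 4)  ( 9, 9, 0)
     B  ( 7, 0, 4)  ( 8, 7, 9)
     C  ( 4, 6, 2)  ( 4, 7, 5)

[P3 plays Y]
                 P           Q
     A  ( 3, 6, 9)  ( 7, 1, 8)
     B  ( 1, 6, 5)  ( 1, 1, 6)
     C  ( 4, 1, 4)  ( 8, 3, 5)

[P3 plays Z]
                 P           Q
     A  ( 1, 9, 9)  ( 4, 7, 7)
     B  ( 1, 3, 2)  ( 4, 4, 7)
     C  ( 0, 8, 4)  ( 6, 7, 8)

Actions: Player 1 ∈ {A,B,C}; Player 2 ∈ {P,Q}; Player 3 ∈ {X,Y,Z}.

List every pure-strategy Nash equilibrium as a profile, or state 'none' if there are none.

(A,P,X): not NE [P1→B gives 7>4; P2→Q gives 9>4; P3→Z gives 9>4]
(A,P,Y): not NE [P1→C gives 4>3]
(A,P,Z): NE
(A,Q,X): not NE [P3→Y gives 8>0]
(A,Q,Y): not NE [P1→C gives 8>7; P2→P gives 6>1]
(A,Q,Z): not NE [P1→C gives 6>4; P2→P gives 9>7; P3→Y gives 8>7]
(B,P,X): not NE [P2→Q gives 7>0; P3→Y gives 5>4]
(B,P,Y): not NE [P1→C gives 4>1]
(B,P,Z): not NE [P2→Q gives 4>3; P3→Y gives 5>2]
(B,Q,X): not NE [P1→A gives 9>8]
(B,Q,Y): not NE [P1→C gives 8>1; P2→P gives 6>1; P3→X gives 9>6]
(B,Q,Z): not NE [P1→C gives 6>4; P3→X gives 9>7]
(C,P,X): not NE [P1→B gives 7>4; P2→Q gives 7>6; P3→Z gives 4>2]
(C,P,Y): not NE [P2→Q gives 3>1]
(C,P,Z): not NE [P1→B gives 1>0]
(C,Q,X): not NE [P1→A gives 9>4; P3→Z gives 8>5]
(C,Q,Y): not NE [P3→Z gives 8>5]
(C,Q,Z): not NE [P2→P gives 8>7]

NE set: (A,P,Z)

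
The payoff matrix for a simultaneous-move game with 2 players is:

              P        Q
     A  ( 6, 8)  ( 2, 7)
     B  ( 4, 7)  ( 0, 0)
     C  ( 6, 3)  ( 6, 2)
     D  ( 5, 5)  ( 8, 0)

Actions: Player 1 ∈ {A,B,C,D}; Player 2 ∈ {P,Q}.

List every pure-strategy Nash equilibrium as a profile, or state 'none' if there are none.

(A,P): NE
(A,Q): not NE [P1→D gives 8>2; P2→P gives 8>7]
(B,P): not NE [P1→C gives 6>4]
(B,Q): not NE [P1→D gives 8>0; P2→P gives 7>0]
(C,P): NE
(C,Q): not NE [P1→D gives 8>6; P2→P gives 3>2]
(D,P): not NE [P1→C gives 6>5]
(D,Q): not NE [P2→P gives 5>0]

NE set: (A,P), (C,P)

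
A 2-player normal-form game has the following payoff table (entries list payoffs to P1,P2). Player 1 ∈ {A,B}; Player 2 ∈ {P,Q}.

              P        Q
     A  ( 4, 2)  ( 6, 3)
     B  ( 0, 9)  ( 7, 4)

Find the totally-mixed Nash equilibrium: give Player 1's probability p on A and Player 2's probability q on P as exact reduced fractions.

(p,q) = (5/6, 1/5)

P1 indiff ⇒ q·4+(1-q)·6 = q·0+(1-q)·7 ⇒ q(4) = (1-q)(1) ⇒ q = 1/5
P2 indiff ⇒ p·2+(1-p)·9 = p·3+(1-p)·4 ⇒ p(-1) = (1-p)(-5) ⇒ p = 5/6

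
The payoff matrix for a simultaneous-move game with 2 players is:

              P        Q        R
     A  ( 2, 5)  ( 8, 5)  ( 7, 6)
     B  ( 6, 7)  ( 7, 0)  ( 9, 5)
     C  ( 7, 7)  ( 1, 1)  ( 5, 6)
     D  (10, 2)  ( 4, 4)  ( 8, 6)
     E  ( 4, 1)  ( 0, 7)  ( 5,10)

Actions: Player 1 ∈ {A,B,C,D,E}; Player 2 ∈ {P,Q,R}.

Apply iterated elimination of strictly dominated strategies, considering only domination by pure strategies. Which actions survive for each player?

P1 drop C (D beats it: P:10>7 Q:4>1 R:8>5)
P1 drop E (B beats it: P:6>4 Q:7>0 R:9>5)
P2 drop Q (R beats it: A:6>5 B:5>0 D:6>4)
P1 drop A (B beats it: P:6>2 R:9>7)
P1→{B,D} P2→{P,R}

IESDS → P1:{B,D} P2:{P,R}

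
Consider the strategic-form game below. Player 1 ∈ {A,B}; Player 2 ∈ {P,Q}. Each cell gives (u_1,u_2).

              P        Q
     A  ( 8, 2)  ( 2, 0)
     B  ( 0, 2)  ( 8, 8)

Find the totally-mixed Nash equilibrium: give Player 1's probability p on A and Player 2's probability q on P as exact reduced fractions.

p=3/4, q=3/7

P1 indiff ⇒ q·8+(1-q)·2 = q·0+(1-q)·8 ⇒ q(8) = (1-q)(6) ⇒ q = 3/7
P2 indiff ⇒ p·2+(1-p)·2 = p·0+(1-p)·8 ⇒ p(2) = (1-p)(6) ⇒ p = 3/4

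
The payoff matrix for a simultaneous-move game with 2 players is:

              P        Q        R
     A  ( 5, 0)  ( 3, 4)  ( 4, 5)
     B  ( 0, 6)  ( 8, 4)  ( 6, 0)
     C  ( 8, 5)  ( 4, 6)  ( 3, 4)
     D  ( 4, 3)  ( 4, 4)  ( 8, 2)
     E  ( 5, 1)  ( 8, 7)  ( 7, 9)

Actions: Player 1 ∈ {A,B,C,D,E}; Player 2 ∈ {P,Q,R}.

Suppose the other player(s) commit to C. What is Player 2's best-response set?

u_2(P vs C) = 5
u_2(Q vs C) = 6
u_2(R vs C) = 4
max payoff 6 at {Q}

BR_2 = {Q}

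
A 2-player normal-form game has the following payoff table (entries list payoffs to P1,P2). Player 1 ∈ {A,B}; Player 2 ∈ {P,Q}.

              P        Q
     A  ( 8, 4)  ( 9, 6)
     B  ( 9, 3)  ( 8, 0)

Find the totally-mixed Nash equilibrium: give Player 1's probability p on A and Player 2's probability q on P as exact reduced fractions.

P1 mixes 3/5 on A; P2 mixes 1/2 on P

P1 indiff ⇒ q·8+(1-q)·9 = q·9+(1-q)·8 ⇒ q(-1) = (1-q)(-1) ⇒ q = 1/2
P2 indiff ⇒ p·4+(1-p)·3 = p·6+(1-p)·0 ⇒ p(-2) = (1-p)(-3) ⇒ p = 3/5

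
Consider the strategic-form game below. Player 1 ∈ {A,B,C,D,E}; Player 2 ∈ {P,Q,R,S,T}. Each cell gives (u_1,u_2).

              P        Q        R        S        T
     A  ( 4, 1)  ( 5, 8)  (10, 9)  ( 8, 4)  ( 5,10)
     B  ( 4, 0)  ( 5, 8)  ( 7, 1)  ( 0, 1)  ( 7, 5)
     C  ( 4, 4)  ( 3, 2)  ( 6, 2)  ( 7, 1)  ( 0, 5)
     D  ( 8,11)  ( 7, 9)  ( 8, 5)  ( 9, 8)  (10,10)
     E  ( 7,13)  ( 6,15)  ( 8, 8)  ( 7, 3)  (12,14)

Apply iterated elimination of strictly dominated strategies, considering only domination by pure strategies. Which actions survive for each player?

IESDS → P1:{D,E} P2:{P,Q,T}

P1 drop B (D beats it: P:8>4 Q:7>5 R:8>7 S:9>0 T:10>7)
P1 drop C (D beats it: P:8>4 Q:7>3 R:8>6 S:9>7 T:10>0)
P2 drop R (T beats it: A:10>9 D:10>5 E:14>8)
P1 drop A (D beats it: P:8>4 Q:7>5 S:9>8 T:10>5)
P2 drop S (P beats it: D:11>8 E:13>3)
P1→{D,E} P2→{P,Q,T}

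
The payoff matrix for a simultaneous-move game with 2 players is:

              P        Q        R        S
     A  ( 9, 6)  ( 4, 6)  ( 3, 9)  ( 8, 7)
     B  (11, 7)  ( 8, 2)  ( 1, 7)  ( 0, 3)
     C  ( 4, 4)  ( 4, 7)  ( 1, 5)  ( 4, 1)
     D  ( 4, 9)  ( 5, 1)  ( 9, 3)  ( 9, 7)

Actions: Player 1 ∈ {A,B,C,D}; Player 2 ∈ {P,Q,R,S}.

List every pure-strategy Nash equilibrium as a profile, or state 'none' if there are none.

PSNE = {(B,P)}

(A,P): not NE [P1→B gives 11>9; P2→R gives 9>6]
(A,Q): not NE [P1→B gives 8>4; P2→R gives 9>6]
(A,R): not NE [P1→D gives 9>3]
(A,S): not NE [P1→D gives 9>8; P2→R gives 9>7]
(B,P): NE
(B,Q): not NE [P2→R gives 7>2]
(B,R): not NE [P1→D gives 9>1]
(B,S): not NE [P1→D gives 9>0; P2→R gives 7>3]
(C,P): not NE [P1→B gives 11>4; P2→Q gives 7>4]
(C,Q): not NE [P1→B gives 8>4]
(C,R): not NE [P1→D gives 9>1; P2→Q gives 7>5]
(C,S): not NE [P1→D gives 9>4; P2→Q gives 7>1]
(D,P): not NE [P1→B gives 11>4]
(D,Q): not NE [P1→B gives 8>5; P2→P gives 9>1]
(D,R): not NE [P2→P gives 9>3]
(D,S): not NE [P2→P gives 9>7]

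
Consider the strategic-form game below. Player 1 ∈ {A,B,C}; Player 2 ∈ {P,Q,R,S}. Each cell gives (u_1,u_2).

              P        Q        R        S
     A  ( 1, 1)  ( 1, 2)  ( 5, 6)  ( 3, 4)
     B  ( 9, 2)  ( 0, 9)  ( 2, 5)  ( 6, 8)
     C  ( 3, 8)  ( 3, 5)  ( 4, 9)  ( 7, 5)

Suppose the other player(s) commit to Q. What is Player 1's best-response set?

u_1(A vs Q) = 1
u_1(B vs Q) = 0
u_1(C vs Q) = 3
max payoff 3 at {C}

argmax u_1 = {C}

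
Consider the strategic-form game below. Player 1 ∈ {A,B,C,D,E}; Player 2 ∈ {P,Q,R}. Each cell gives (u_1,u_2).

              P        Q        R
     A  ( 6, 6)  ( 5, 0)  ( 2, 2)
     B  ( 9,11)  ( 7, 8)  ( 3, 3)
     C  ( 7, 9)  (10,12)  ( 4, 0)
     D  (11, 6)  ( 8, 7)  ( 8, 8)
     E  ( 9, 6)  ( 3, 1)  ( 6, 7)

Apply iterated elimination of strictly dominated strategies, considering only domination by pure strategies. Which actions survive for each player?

Survivors P1:{C,D} P2:{Q,R}

P1 drop A (B beats it: P:9>6 Q:7>5 R:3>2)
P1 drop B (D beats it: P:11>9 Q:8>7 R:8>3)
P1 drop E (D beats it: P:11>9 Q:8>3 R:8>6)
P2 drop P (Q beats it: C:12>9 D:7>6)
P1→{C,D} P2→{Q,R}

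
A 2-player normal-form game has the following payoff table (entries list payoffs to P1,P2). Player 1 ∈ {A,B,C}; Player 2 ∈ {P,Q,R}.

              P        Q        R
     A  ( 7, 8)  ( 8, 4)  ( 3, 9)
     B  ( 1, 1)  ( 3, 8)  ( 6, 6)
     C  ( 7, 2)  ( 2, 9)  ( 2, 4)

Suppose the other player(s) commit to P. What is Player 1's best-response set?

P1 best: {A,C}

u_1(A vs P) = 7
u_1(B vs P) = 1
u_1(C vs P) = 7
max payoff 7 at {A,C}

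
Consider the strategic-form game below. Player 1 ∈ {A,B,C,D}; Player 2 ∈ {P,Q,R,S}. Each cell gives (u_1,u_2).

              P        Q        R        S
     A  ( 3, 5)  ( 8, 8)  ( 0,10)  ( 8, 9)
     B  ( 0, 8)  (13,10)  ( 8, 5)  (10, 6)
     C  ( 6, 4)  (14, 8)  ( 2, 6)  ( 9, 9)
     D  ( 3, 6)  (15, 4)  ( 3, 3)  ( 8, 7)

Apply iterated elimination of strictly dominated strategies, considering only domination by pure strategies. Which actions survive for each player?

P1 drop A (C beats it: P:6>3 Q:14>8 R:2>0 S:9>8)
P2 drop R (Q beats it: B:10>5 C:8>6 D:4>3)
P1→{B,C,D} P2→{P,Q,S}

IESDS → P1:{B,C,D} P2:{P,Q,S}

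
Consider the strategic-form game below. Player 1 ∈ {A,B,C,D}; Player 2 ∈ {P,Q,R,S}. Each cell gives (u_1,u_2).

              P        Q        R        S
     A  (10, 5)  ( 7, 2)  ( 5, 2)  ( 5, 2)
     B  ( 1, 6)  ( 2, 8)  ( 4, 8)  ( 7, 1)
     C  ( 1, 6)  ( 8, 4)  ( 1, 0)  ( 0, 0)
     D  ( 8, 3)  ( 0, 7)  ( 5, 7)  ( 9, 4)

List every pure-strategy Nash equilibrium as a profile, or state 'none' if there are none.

(A,P): NE
(A,Q): not NE [P1→C gives 8>7; P2→P gives 5>2]
(A,R): not NE [P2→P gives 5>2]
(A,S): not NE [P1→D gives 9>5; P2→P gives 5>2]
(B,P): not NE [P1→A gives 10>1; P2→R gives 8>6]
(B,Q): not NE [P1→C gives 8>2]
(B,R): not NE [P1→D gives 5>4]
(B,S): not NE [P1→D gives 9>7; P2→R gives 8>1]
(C,P): not NE [P1→A gives 10>1]
(C,Q): not NE [P2→P gives 6>4]
(C,R): not NE [P1→D gives 5>1; P2→P gives 6>0]
(C,S): not NE [P1→D gives 9>0; P2→P gives 6>0]
(D,P): not NE [P1→A gives 10>8; P2→R gives 7>3]
(D,Q): not NE [P1→C gives 8>0]
(D,R): NE
(D,S): not NE [P2→R gives 7>4]

Nash profiles: (A,P), (D,R)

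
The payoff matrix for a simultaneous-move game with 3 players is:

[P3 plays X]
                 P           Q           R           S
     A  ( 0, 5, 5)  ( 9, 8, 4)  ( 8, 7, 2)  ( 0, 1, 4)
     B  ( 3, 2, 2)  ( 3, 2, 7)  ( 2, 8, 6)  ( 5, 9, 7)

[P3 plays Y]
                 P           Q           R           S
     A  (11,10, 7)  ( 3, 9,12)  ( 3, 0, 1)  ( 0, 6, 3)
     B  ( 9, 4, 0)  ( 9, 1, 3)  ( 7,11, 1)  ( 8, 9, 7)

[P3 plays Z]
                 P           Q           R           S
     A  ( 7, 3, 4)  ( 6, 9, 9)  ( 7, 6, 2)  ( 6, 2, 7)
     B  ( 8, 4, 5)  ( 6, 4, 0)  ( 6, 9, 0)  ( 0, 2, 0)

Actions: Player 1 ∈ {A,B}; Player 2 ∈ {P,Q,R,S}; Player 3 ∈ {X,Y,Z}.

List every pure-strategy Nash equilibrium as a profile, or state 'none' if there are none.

PSNE = {(A,P,Y), (B,S,X)}

(A,P,X): not NE [P1→B gives 3>0; P2→Q gives 8>5; P3→Y gives 7>5]
(A,P,Y): NE
(A,P,Z): not NE [P1→B gives 8>7; P2→Q gives 9>3; P3→Y gives 7>4]
(A,Q,X): not NE [P3→Y gives 12>4]
(A,Q,Y): not NE [P1→B gives 9>3; P2→P gives 10>9]
(A,Q,Z): not NE [P3→Y gives 12>9]
(A,R,X): not NE [P2→Q gives 8>7]
(A,R,Y): not NE [P1→B gives 7>3; P2→P gives 10>0; P3→Z gives 2>1]
(A,R,Z): not NE [P2→Q gives 9>6]
(A,S,X): not NE [P1→B gives 5>0; P2→Q gives 8>1; P3→Z gives 7>4]
(A,S,Y): not NE [P1→B gives 8>0; P2→P gives 10>6; P3→Z gives 7>3]
(A,S,Z): not NE [P2→Q gives 9>2]
(B,P,X): not NE [P2→S gives 9>2; P3→Z gives 5>2]
(B,P,Y): not NE [P1→A gives 11>9; P2→R gives 11>4; P3→Z gives 5>0]
(B,P,Z): not NE [P2→R gives 9>4]
(B,Q,X): not NE [P1→A gives 9>3; P2→S gives 9>2]
(B,Q,Y): not NE [P2→R gives 11>1; P3→X gives 7>3]
(B,Q,Z): not NE [P2→R gives 9>4; P3→X gives 7>0]
(B,R,X): not NE [P1→A gives 8>2; P2→S gives 9>8]
(B,R,Y): not NE [P3→X gives 6>1]
(B,R,Z): not NE [P1→A gives 7>6; P3→X gives 6>0]
(B,S,X): NE
(B,S,Y): not NE [P2→R gives 11>9]
(B,S,Z): not NE [P1→A gives 6>0; P2→R gives 9>2; P3→Y gives 7>0]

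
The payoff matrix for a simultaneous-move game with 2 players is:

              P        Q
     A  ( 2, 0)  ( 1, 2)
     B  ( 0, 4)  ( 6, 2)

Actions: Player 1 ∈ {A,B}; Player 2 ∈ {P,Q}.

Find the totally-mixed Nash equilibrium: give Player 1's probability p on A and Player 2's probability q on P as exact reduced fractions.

P1 mixes 1/2 on A; P2 mixes 5/7 on P

P1 indiff ⇒ q·2+(1-q)·1 = q·0+(1-q)·6 ⇒ q(2) = (1-q)(5) ⇒ q = 5/7
P2 indiff ⇒ p·0+(1-p)·4 = p·2+(1-p)·2 ⇒ p(-2) = (1-p)(-2) ⇒ p = 1/2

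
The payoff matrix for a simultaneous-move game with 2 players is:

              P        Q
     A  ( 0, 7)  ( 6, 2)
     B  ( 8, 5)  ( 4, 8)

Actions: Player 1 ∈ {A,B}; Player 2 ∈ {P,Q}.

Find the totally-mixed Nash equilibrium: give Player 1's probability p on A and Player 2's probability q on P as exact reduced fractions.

p=3/8, q=1/5

P1 indiff ⇒ q·0+(1-q)·6 = q·8+(1-q)·4 ⇒ q(-8) = (1-q)(-2) ⇒ q = 1/5
P2 indiff ⇒ p·7+(1-p)·5 = p·2+(1-p)·8 ⇒ p(5) = (1-p)(3) ⇒ p = 3/8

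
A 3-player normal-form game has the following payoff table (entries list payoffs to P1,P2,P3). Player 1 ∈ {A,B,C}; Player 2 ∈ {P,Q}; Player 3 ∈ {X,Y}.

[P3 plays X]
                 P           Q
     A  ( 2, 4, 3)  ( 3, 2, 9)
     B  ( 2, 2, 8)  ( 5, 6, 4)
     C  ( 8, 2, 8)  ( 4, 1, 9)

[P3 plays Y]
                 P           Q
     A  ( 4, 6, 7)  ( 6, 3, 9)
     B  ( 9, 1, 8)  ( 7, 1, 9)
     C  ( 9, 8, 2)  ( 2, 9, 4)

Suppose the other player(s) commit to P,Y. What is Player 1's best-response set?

P1 best: {B,C}

u_1(A vs P,Y) = 4
u_1(B vs P,Y) = 9
u_1(C vs P,Y) = 9
max payoff 9 at {B,C}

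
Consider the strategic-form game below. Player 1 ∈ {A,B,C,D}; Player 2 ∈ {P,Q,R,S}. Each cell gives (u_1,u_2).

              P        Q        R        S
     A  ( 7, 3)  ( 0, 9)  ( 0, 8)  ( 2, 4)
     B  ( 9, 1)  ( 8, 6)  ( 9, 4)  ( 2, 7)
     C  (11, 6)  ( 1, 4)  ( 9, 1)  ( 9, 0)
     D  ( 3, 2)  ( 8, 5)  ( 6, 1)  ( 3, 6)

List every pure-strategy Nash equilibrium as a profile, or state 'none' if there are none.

(A,P): not NE [P1→C gives 11>7; P2→Q gives 9>3]
(A,Q): not NE [P1→D gives 8>0]
(A,R): not NE [P1→C gives 9>0; P2→Q gives 9>8]
(A,S): not NE [P1→C gives 9>2; P2→Q gives 9>4]
(B,P): not NE [P1→C gives 11>9; P2→S gives 7>1]
(B,Q): not NE [P2→S gives 7>6]
(B,R): not NE [P2→S gives 7>4]
(B,S): not NE [P1→C gives 9>2]
(C,P): NE
(C,Q): not NE [P1→D gives 8>1; P2→P gives 6>4]
(C,R): not NE [P2→P gives 6>1]
(C,S): not NE [P2→P gives 6>0]
(D,P): not NE [P1→C gives 11>3; P2→S gives 6>2]
(D,Q): not NE [P2→S gives 6>5]
(D,R): not NE [P1→C gives 9>6; P2→S gives 6>1]
(D,S): not NE [P1→C gives 9>3]

Nash profiles: (C,P)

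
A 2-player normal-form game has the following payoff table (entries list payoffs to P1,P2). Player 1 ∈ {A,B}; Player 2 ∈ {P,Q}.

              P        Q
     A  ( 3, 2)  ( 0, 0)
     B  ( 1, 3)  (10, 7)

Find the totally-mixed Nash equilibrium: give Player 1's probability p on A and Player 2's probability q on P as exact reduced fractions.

p=2/3, q=5/6

P1 indiff ⇒ q·3+(1-q)·0 = q·1+(1-q)·10 ⇒ q(2) = (1-q)(10) ⇒ q = 5/6
P2 indiff ⇒ p·2+(1-p)·3 = p·0+(1-p)·7 ⇒ p(2) = (1-p)(4) ⇒ p = 2/3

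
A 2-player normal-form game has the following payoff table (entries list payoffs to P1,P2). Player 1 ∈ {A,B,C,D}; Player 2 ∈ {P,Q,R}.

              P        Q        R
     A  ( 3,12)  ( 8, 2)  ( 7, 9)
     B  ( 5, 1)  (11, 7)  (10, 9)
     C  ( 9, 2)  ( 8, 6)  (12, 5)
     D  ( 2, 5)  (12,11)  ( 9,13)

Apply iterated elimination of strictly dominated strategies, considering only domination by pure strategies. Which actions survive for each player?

Remaining: P1:{B,C,D} P2:{Q,R}

P1 drop A (B beats it: P:5>3 Q:11>8 R:10>7)
P2 drop P (Q beats it: B:7>1 C:6>2 D:11>5)
P1→{B,C,D} P2→{Q,R}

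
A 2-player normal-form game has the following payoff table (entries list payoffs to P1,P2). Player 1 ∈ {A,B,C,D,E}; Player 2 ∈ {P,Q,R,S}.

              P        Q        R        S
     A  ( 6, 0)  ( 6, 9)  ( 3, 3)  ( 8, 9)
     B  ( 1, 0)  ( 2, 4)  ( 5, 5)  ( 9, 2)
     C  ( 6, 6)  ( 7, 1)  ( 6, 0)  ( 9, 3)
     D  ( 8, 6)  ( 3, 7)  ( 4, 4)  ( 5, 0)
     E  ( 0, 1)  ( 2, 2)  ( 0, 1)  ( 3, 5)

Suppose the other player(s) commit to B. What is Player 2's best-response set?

u_2(P vs B) = 0
u_2(Q vs B) = 4
u_2(R vs B) = 5
u_2(S vs B) = 2
max payoff 5 at {R}

argmax u_2 = {R}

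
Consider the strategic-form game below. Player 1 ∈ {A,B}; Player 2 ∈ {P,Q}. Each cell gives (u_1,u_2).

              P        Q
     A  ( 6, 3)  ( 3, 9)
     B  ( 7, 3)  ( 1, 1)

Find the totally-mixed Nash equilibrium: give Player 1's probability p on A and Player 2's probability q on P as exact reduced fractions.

P1 indiff ⇒ q·6+(1-q)·3 = q·7+(1-q)·1 ⇒ q(-1) = (1-q)(-2) ⇒ q = 2/3
P2 indiff ⇒ p·3+(1-p)·3 = p·9+(1-p)·1 ⇒ p(-6) = (1-p)(-2) ⇒ p = 1/4

(p,q) = (1/4, 2/3)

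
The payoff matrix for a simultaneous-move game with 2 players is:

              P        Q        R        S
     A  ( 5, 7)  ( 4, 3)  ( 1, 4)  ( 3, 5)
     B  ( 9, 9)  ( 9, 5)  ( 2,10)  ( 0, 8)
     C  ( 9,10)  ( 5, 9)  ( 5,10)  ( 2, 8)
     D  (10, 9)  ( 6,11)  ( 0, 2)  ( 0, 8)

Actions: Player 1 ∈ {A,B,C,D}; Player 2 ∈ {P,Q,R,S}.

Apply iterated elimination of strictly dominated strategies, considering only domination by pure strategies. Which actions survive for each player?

P2 drop S (P beats it: A:7>5 B:9>8 C:10>8 D:9>8)
P1 drop A (B beats it: P:9>5 Q:9>4 R:2>1)
P1→{B,C,D} P2→{P,Q,R}

Survivors P1:{B,C,D} P2:{P,Q,R}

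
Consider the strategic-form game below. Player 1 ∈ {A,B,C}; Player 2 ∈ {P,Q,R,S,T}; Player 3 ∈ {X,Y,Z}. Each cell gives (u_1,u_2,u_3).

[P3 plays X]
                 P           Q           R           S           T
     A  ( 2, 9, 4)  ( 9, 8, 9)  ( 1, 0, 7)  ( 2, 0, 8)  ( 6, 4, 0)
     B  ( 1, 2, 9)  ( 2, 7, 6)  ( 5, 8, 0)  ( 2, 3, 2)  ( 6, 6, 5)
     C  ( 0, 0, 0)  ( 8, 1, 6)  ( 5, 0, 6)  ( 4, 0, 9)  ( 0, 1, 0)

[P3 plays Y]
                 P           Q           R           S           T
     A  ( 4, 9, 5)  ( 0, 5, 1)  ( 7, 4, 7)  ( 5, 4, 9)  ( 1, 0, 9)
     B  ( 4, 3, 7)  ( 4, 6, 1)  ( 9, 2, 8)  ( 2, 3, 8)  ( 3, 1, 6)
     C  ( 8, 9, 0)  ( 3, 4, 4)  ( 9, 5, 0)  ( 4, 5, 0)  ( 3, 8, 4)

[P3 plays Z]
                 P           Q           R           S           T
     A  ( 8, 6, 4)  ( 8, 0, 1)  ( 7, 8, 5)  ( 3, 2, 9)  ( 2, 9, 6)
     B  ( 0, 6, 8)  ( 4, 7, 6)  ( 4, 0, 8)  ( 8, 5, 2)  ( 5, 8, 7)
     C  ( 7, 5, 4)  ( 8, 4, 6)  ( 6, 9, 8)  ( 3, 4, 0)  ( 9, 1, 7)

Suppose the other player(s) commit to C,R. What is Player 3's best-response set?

argmax u_3 = {Z}

u_3(X vs C,R) = 6
u_3(Y vs C,R) = 0
u_3(Z vs C,R) = 8
max payoff 8 at {Z}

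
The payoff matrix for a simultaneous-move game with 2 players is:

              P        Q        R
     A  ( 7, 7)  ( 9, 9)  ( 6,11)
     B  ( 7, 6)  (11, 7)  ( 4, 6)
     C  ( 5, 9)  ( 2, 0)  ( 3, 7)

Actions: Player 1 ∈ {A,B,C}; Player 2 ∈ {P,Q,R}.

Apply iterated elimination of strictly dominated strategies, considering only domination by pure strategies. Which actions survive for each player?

Remaining: P1:{A,B} P2:{Q,R}

P1 drop C (A beats it: P:7>5 Q:9>2 R:6>3)
P2 drop P (Q beats it: A:9>7 B:7>6)
P1→{A,B} P2→{Q,R}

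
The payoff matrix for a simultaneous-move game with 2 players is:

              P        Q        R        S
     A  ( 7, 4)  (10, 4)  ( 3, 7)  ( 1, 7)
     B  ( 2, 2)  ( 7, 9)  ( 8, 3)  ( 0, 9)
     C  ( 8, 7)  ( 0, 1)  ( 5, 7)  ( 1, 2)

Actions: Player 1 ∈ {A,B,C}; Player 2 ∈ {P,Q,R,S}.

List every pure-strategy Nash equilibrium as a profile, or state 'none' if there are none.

NE set: (A,S), (C,P)

(A,P): not NE [P1→C gives 8>7; P2→S gives 7>4]
(A,Q): not NE [P2→S gives 7>4]
(A,R): not NE [P1→B gives 8>3]
(A,S): NE
(B,P): not NE [P1→C gives 8>2; P2→S gives 9>2]
(B,Q): not NE [P1→A gives 10>7]
(B,R): not NE [P2→S gives 9>3]
(B,S): not NE [P1→C gives 1>0]
(C,P): NE
(C,Q): not NE [P1→A gives 10>0; P2→R gives 7>1]
(C,R): not NE [P1→B gives 8>5]
(C,S): not NE [P2→R gives 7>2]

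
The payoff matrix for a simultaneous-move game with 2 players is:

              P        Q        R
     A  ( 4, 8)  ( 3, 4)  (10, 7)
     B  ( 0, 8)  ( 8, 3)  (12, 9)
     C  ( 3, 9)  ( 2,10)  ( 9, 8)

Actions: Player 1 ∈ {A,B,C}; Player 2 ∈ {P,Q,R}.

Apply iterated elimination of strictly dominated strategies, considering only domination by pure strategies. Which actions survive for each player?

Survivors P1:{A,B} P2:{P,R}

P1 drop C (A beats it: P:4>3 Q:3>2 R:10>9)
P2 drop Q (P beats it: A:8>4 B:8>3)
P1→{A,B} P2→{P,R}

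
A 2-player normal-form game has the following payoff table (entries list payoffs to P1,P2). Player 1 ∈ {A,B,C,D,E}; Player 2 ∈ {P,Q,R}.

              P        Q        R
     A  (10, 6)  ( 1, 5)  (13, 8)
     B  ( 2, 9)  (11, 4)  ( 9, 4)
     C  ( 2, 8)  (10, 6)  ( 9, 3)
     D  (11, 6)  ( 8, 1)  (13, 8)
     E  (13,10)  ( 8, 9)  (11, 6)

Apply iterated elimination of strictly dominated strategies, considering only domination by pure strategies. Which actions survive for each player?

IESDS → P1:{A,D,E} P2:{P,R}

P2 drop Q (P beats it: A:6>5 B:9>4 C:8>6 D:6>1 E:10>9)
P1 drop B (A beats it: P:10>2 R:13>9)
P1 drop C (A beats it: P:10>2 R:13>9)
P1→{A,D,E} P2→{P,R}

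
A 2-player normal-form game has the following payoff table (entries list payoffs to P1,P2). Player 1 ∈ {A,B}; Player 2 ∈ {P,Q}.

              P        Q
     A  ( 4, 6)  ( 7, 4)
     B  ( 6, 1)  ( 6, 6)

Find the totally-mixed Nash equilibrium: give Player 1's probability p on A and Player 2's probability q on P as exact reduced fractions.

p=5/7, q=1/3

P1 indiff ⇒ q·4+(1-q)·7 = q·6+(1-q)·6 ⇒ q(-2) = (1-q)(-1) ⇒ q = 1/3
P2 indiff ⇒ p·6+(1-p)·1 = p·4+(1-p)·6 ⇒ p(2) = (1-p)(5) ⇒ p = 5/7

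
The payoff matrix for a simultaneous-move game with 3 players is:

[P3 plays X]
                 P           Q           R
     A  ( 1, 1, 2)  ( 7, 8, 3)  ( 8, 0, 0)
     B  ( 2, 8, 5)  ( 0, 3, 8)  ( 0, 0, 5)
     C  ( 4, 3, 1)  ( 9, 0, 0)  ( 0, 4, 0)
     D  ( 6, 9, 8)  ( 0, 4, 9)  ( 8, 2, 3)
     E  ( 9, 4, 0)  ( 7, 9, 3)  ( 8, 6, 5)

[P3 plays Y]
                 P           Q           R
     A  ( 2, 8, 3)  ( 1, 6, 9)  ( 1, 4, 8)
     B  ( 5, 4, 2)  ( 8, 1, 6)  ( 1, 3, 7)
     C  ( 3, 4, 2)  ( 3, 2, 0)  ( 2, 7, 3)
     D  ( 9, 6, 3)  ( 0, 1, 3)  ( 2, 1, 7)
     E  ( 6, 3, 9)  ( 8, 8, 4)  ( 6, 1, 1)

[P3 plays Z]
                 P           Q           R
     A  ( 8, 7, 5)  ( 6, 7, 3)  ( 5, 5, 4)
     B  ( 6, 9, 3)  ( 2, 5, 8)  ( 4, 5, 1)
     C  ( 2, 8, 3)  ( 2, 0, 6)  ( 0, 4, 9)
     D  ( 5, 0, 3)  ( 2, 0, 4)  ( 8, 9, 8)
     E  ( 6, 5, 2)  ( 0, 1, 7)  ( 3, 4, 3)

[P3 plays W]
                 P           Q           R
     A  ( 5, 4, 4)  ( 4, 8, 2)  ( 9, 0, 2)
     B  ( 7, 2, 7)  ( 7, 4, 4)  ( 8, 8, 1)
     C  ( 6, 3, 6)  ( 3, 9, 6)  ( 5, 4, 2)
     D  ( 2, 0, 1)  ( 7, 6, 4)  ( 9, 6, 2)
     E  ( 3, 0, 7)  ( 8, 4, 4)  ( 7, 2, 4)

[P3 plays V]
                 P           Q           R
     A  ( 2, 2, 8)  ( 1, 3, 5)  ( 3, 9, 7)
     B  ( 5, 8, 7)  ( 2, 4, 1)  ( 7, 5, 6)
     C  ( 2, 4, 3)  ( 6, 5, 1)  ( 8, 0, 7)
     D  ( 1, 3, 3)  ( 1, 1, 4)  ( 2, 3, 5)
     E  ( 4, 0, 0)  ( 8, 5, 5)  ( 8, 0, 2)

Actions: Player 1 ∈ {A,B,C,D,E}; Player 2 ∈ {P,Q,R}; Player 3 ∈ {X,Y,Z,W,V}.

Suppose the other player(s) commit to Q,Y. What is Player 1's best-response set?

u_1(A vs Q,Y) = 1
u_1(B vs Q,Y) = 8
u_1(C vs Q,Y) = 3
u_1(D vs Q,Y) = 0
u_1(E vs Q,Y) = 8
max payoff 8 at {B,E}

P1 best: {B,E}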